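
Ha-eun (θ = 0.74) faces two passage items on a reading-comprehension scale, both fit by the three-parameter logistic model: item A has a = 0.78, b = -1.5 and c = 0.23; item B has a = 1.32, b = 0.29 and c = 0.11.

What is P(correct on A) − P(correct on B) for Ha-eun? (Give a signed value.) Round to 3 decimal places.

0.202

P(θ) = c + (1 − c) · 1 / (1 + exp(−a(θ − b)))
P_A = 0.8857
P_B = 0.6834
P_A − P_B = 0.2023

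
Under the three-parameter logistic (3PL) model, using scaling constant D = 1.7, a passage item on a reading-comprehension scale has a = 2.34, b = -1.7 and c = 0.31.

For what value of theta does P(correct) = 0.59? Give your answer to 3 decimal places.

P(theta) = c + (1 − c) · 1 / (1 + exp(−D·a(theta − b)))
Remove guessing floor: (0.59 − 0.31)/(1 − 0.31) = 0.4058
logit = ln(0.4058/0.5942) = -0.3814
theta = b + logit/(1.7·a) = -1.7 + (-0.3814)/3.9780 = -1.7959

-1.796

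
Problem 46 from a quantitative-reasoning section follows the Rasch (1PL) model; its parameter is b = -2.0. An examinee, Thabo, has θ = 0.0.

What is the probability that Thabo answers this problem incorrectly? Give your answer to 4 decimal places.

0.1192

P(θ) = 1 / (1 + exp(−(θ − b)))
Exponent: (0.0 − (-2.0)) = 2.0000
1/(1 + e^{-2.0000}) = 0.8808
P = 0.8808
P(incorrect) = 1 − 0.8808 = 0.1192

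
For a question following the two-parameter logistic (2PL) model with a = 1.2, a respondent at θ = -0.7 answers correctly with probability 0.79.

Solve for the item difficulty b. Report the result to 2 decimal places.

-1.80

P(θ) = 1 / (1 + exp(−a(θ − b)))
logit(0.79) = ln(0.79/0.21) = 1.3249
b = θ − logit/(a) = -0.7 − 1.3249/1.2000 = -1.8041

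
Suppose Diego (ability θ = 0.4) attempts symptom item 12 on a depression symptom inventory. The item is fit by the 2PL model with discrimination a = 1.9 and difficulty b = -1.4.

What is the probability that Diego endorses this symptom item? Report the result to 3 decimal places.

0.968

P(θ) = 1 / (1 + exp(−a(θ − b)))
Exponent: 1.9 × (0.4 − (-1.4)) = 3.4200
1/(1 + e^{-3.4200}) = 0.9683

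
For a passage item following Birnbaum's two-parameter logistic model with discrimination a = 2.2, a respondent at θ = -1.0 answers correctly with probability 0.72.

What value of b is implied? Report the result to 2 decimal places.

-1.43

P(θ) = 1 / (1 + exp(−a(θ − b)))
logit(0.72) = ln(0.72/0.28) = 0.9445
b = θ − logit/(a) = -1.0 − 0.9445/2.2000 = -1.4293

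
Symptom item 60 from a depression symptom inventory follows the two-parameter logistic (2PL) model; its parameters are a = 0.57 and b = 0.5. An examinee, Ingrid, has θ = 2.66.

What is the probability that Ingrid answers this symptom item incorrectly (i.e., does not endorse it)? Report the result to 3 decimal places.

P(θ) = 1 / (1 + exp(−a(θ − b)))
Exponent: 0.57 × (2.66 − 0.5) = 1.2312
1/(1 + e^{-1.2312}) = 0.7740
P(incorrect) = 1 − 0.7740 = 0.2260

0.226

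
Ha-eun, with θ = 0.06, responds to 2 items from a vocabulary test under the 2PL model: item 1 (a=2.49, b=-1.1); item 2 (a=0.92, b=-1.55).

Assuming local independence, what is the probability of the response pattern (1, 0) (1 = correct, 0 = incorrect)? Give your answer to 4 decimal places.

0.1755

P(θ) = 1 / (1 + exp(−a(θ − b)))
P_1 = 1/(1+e^{-2.8884}) = 0.9473
P_2 = 1/(1+e^{-1.4812}) = 0.8148
L = P_1 × (1−P_2) = 0.9473 × 0.1852 = 0.17548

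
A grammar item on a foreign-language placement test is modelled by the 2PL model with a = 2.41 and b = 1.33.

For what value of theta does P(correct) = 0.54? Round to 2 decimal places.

1.40

P(theta) = 1 / (1 + exp(−a(theta − b)))
logit = ln(0.5400/0.4600) = 0.1603
theta = b + logit/(a) = 1.33 + 0.1603/2.4100 = 1.3965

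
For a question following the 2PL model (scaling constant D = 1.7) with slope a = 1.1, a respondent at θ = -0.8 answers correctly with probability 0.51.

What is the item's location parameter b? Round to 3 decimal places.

-0.821

P(θ) = 1 / (1 + exp(−D·a(θ − b)))
logit(0.51) = ln(0.51/0.49) = 0.0400
b = θ − logit/(1.7·a) = -0.8 − 0.0400/1.8700 = -0.8214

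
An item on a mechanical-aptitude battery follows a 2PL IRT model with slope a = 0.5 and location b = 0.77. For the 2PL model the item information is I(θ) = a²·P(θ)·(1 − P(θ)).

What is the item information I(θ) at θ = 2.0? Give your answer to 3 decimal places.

0.057

P = 1/(1+e^{-0.6150}) = 0.6491
P(1−P) = 0.6491 × 0.3509 = 0.2278
I = a² × P(1−P) = 0.5² × 0.2278 = 0.05694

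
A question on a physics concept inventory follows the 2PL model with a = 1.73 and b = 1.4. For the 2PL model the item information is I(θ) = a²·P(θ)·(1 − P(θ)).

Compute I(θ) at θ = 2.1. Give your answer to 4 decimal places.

0.5293

P = 1/(1+e^{-1.2110}) = 0.7705
P(1−P) = 0.7705 × 0.2295 = 0.1768
I = a² × P(1−P) = 1.73² × 0.1768 = 0.52927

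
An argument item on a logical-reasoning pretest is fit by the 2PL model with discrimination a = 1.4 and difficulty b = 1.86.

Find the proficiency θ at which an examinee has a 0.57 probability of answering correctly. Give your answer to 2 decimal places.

P(θ) = 1 / (1 + exp(−a(θ − b)))
logit = ln(0.5700/0.4300) = 0.2819
θ = b + logit/(a) = 1.86 + 0.2819/1.4000 = 2.0613

2.06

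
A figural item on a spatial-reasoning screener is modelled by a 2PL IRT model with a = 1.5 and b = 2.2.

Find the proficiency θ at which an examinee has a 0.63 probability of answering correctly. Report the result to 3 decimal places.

P(θ) = 1 / (1 + exp(−a(θ − b)))
logit = ln(0.6300/0.3700) = 0.5322
θ = b + logit/(a) = 2.2 + 0.5322/1.5000 = 2.5548

2.555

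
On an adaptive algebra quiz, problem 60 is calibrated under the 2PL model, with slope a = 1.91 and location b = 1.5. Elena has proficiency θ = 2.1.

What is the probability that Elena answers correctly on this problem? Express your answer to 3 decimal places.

0.759

P(θ) = 1 / (1 + exp(−a(θ − b)))
Exponent: 1.91 × (2.1 − 1.5) = 1.1460
1/(1 + e^{-1.1460}) = 0.7588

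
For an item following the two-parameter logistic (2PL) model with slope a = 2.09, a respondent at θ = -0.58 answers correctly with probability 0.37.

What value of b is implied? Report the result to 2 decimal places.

-0.33

P(θ) = 1 / (1 + exp(−a(θ − b)))
logit(0.37) = ln(0.37/0.63) = -0.5322
b = θ − logit/(a) = -0.58 − (-0.5322)/2.0900 = -0.3254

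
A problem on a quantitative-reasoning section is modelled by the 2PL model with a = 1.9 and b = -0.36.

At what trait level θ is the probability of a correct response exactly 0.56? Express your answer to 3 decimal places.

-0.233

P(θ) = 1 / (1 + exp(−a(θ − b)))
logit = ln(0.5600/0.4400) = 0.2412
θ = b + logit/(a) = -0.36 + 0.2412/1.9000 = -0.2331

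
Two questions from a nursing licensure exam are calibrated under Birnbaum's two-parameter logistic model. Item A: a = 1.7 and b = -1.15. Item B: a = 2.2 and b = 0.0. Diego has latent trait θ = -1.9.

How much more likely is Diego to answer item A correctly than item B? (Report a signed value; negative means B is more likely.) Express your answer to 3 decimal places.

0.203

P(θ) = 1 / (1 + exp(−a(θ − b)))
P_A = 0.2184
P_B = 0.0151
P_A − P_B = 0.2033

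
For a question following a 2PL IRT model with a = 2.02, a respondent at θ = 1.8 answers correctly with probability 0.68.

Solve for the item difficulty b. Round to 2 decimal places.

1.43

P(θ) = 1 / (1 + exp(−a(θ − b)))
logit(0.68) = ln(0.68/0.32) = 0.7538
b = θ − logit/(a) = 1.8 − 0.7538/2.0200 = 1.4268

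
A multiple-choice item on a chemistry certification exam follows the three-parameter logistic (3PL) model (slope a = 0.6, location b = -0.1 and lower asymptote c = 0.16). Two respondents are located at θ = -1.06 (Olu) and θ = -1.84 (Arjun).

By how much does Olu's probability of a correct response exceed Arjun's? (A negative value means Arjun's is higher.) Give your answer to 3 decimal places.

P(θ) = c + (1 − c) · 1 / (1 + exp(−a(θ − b)))
P(Olu) = 0.4623  [exponent -0.5760]
P(Arjun) = 0.3787  [exponent -1.0440]
Difference = 0.4623 − 0.3787 = 0.0836

0.084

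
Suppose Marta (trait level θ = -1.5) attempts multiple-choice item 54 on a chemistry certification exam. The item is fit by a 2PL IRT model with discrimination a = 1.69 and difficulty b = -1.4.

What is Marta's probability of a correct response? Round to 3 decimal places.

P(θ) = 1 / (1 + exp(−a(θ − b)))
Exponent: 1.69 × (-1.5 − (-1.4)) = -0.1690
1/(1 + e^{0.1690}) = 0.4579

0.458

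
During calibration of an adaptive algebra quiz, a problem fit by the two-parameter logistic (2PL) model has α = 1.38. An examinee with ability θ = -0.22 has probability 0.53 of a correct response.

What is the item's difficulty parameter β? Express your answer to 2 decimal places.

P(θ) = 1 / (1 + exp(−α(θ − β)))
logit(0.53) = ln(0.53/0.47) = 0.1201
β = θ − logit/(α) = -0.22 − 0.1201/1.3800 = -0.3071

-0.31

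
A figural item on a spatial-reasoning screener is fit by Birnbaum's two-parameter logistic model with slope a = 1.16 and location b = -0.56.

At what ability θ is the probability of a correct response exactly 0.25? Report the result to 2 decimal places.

P(θ) = 1 / (1 + exp(−a(θ − b)))
logit = ln(0.2500/0.7500) = -1.0986
θ = b + logit/(a) = -0.56 + (-1.0986)/1.1600 = -1.5071

-1.51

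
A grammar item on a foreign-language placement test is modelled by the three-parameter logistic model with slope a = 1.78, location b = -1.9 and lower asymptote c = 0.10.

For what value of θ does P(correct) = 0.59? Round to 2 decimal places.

-1.80

P(θ) = c + (1 − c) · 1 / (1 + exp(−a(θ − b)))
Remove guessing floor: (0.59 − 0.10)/(1 − 0.10) = 0.5444
logit = ln(0.5444/0.4556) = 0.1782
θ = b + logit/(a) = -1.9 + 0.1782/1.7800 = -1.7999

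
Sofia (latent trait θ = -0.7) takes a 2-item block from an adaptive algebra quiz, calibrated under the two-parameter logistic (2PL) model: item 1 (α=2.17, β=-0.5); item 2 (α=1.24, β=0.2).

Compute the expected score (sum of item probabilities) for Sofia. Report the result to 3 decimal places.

P(θ) = 1 / (1 + exp(−α(θ − β)))
P_1 = 1/(1+e^{0.4340}) = 0.3932
P_2 = 1/(1+e^{1.1160}) = 0.2468
E[score] = 0.3932 + 0.2468 = 0.6399

0.640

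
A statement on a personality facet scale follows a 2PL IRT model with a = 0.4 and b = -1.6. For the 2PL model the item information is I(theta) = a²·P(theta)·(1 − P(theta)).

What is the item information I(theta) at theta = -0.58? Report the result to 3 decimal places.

0.038

P = 1/(1+e^{-0.4080}) = 0.6006
P(1−P) = 0.6006 × 0.3994 = 0.2399
I = a² × P(1−P) = 0.4² × 0.2399 = 0.03838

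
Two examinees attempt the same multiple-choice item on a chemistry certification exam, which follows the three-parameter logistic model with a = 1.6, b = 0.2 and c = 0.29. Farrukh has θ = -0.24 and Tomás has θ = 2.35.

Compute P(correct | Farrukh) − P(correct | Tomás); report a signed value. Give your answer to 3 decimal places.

P(θ) = c + (1 − c) · 1 / (1 + exp(−a(θ − b)))
P(Farrukh) = 0.5250  [exponent -0.7040]
P(Tomás) = 0.9779  [exponent 3.4400]
Difference = 0.5250 − 0.9779 = -0.4530

-0.453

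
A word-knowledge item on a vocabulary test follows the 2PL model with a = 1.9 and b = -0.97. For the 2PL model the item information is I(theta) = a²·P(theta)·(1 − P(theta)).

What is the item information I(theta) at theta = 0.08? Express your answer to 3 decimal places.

P = 1/(1+e^{-1.9950}) = 0.8803
P(1−P) = 0.8803 × 0.1197 = 0.1054
I = a² × P(1−P) = 1.9² × 0.1054 = 0.38047

0.380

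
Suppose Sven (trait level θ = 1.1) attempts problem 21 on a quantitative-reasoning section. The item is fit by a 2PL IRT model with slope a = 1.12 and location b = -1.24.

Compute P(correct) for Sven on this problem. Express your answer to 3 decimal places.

0.932

P(θ) = 1 / (1 + exp(−a(θ − b)))
Exponent: 1.12 × (1.1 − (-1.24)) = 2.6208
1/(1 + e^{-2.6208}) = 0.9322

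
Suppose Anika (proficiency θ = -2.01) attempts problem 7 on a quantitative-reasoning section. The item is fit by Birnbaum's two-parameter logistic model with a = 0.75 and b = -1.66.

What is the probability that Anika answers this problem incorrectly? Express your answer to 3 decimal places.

P(θ) = 1 / (1 + exp(−a(θ − b)))
Exponent: 0.75 × (-2.01 − (-1.66)) = -0.2625
1/(1 + e^{0.2625}) = 0.4347
P(incorrect) = 1 − 0.4347 = 0.5653

0.565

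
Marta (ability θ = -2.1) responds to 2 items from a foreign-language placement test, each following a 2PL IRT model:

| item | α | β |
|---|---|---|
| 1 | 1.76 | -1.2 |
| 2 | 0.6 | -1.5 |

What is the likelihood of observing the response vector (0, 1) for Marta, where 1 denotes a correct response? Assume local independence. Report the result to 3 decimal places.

P(θ) = 1 / (1 + exp(−α(θ − β)))
P_1 = 1/(1+e^{1.5840}) = 0.1702
P_2 = 1/(1+e^{0.3600}) = 0.4110
L = (1−P_1) × P_2 = 0.8298 × 0.4110 = 0.34100

0.341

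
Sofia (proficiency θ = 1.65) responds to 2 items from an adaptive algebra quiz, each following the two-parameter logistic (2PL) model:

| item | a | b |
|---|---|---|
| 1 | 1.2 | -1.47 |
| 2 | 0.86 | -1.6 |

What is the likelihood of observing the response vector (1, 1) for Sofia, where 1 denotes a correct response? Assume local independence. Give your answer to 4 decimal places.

P(θ) = 1 / (1 + exp(−a(θ − b)))
P_1 = 1/(1+e^{-3.7440}) = 0.9769
P_2 = 1/(1+e^{-2.7950}) = 0.9424
L = P_1 × P_2 = 0.9769 × 0.9424 = 0.92062

0.9206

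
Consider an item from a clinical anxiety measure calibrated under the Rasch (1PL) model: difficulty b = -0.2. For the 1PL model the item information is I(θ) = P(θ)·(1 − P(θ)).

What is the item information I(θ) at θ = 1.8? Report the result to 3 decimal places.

0.105

P = 1/(1+e^{-2.0000}) = 0.8808
P(1−P) = 0.8808 × 0.1192 = 0.1050
I = P(1−P) = 0.10499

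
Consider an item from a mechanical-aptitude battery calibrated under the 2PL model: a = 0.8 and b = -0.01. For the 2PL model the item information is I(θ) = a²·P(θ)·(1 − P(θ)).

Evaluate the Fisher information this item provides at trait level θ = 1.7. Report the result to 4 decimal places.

0.1035

P = 1/(1+e^{-1.3680}) = 0.7971
P(1−P) = 0.7971 × 0.2029 = 0.1618
I = a² × P(1−P) = 0.8² × 0.1618 = 0.10352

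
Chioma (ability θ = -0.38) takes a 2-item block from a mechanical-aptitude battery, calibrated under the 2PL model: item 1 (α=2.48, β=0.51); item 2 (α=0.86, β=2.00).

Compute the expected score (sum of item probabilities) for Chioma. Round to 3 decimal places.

P(θ) = 1 / (1 + exp(−α(θ − β)))
P_1 = 1/(1+e^{2.2072}) = 0.0991
P_2 = 1/(1+e^{2.0468}) = 0.1144
E[score] = 0.0991 + 0.1144 = 0.2135

0.213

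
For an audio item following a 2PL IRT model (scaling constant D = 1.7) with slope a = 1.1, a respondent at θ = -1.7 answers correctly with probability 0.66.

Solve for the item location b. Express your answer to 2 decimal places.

-2.05

P(θ) = 1 / (1 + exp(−D·a(θ − b)))
logit(0.66) = ln(0.66/0.34) = 0.6633
b = θ − logit/(1.7·a) = -1.7 − 0.6633/1.8700 = -2.0547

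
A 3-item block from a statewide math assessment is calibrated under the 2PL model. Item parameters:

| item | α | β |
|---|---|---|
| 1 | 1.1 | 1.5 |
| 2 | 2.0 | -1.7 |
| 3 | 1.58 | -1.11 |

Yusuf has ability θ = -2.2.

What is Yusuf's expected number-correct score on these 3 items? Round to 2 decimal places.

0.44

P(θ) = 1 / (1 + exp(−α(θ − β)))
P_1 = 1/(1+e^{4.0700}) = 0.0168
P_2 = 1/(1+e^{1.0000}) = 0.2689
P_3 = 1/(1+e^{1.7222}) = 0.1516
E[score] = 0.0168 + 0.2689 + 0.1516 = 0.4373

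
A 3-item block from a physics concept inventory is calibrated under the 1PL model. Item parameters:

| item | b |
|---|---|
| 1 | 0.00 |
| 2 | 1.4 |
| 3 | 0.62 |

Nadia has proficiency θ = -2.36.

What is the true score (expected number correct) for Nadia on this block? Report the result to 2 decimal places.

P(θ) = 1 / (1 + exp(−(θ − b)))
P_1 = 1/(1+e^{2.3600}) = 0.0863
P_2 = 1/(1+e^{3.7600}) = 0.0228
P_3 = 1/(1+e^{2.9800}) = 0.0483
E[score] = 0.0863 + 0.0228 + 0.0483 = 0.1574

0.16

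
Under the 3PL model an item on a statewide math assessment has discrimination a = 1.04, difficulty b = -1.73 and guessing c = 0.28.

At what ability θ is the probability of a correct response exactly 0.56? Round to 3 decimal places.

-2.165

P(θ) = c + (1 − c) · 1 / (1 + exp(−a(θ − b)))
Remove guessing floor: (0.56 − 0.28)/(1 − 0.28) = 0.3889
logit = ln(0.3889/0.6111) = -0.4520
θ = b + logit/(a) = -1.73 + (-0.4520)/1.0400 = -2.1646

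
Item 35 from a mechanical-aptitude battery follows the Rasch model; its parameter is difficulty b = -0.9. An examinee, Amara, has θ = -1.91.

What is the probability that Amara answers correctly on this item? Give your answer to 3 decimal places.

P(θ) = 1 / (1 + exp(−(θ − b)))
Exponent: (-1.91 − (-0.9)) = -1.0100
1/(1 + e^{1.0100}) = 0.2670
P = 0.2670

0.267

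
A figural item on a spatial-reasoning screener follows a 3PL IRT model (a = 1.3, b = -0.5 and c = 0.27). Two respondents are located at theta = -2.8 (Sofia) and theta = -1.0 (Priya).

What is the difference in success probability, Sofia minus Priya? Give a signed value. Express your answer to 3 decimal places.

-0.215

P(theta) = c + (1 − c) · 1 / (1 + exp(−a(theta − b)))
P(Sofia) = 0.3050  [exponent -2.9900]
P(Priya) = 0.5204  [exponent -0.6500]
Difference = 0.3050 − 0.5204 = -0.2154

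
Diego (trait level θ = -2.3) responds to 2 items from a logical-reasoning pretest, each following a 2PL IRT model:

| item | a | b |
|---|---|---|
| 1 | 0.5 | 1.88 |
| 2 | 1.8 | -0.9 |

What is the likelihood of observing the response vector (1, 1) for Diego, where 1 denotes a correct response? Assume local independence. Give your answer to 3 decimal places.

P(θ) = 1 / (1 + exp(−a(θ − b)))
P_1 = 1/(1+e^{2.0900}) = 0.1101
P_2 = 1/(1+e^{2.5200}) = 0.0745
L = P_1 × P_2 = 0.1101 × 0.0745 = 0.00820

0.008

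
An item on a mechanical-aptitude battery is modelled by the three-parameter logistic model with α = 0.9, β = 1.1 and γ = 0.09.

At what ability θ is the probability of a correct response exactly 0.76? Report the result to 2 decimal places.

2.24

P(θ) = γ + (1 − γ) · 1 / (1 + exp(−α(θ − β)))
Remove guessing floor: (0.76 − 0.09)/(1 − 0.09) = 0.7363
logit = ln(0.7363/0.2637) = 1.0266
θ = β + logit/(α) = 1.1 + 1.0266/0.9000 = 2.2407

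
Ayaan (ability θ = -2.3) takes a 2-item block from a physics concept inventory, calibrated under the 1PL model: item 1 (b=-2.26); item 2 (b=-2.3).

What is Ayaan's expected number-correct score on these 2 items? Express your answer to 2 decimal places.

P(θ) = 1 / (1 + exp(−(θ − b)))
P_1 = 1/(1+e^{0.0400}) = 0.4900
P_2 = 1/(1+e^{0.0000}) = 0.5000
E[score] = 0.4900 + 0.5000 = 0.9900

0.99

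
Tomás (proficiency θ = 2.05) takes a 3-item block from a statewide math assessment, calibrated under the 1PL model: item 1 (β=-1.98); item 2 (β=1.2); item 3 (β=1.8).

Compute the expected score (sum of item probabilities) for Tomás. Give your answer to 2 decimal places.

2.25

P(θ) = 1 / (1 + exp(−(θ − β)))
P_1 = 1/(1+e^{-4.0300}) = 0.9825
P_2 = 1/(1+e^{-0.8500}) = 0.7006
P_3 = 1/(1+e^{-0.2500}) = 0.5622
E[score] = 0.9825 + 0.7006 + 0.5622 = 2.2453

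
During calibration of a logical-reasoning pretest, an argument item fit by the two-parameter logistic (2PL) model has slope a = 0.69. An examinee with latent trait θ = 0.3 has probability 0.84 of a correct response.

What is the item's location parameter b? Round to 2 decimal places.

-2.10

P(θ) = 1 / (1 + exp(−a(θ − b)))
logit(0.84) = ln(0.84/0.16) = 1.6582
b = θ − logit/(a) = 0.3 − 1.6582/0.6900 = -2.1032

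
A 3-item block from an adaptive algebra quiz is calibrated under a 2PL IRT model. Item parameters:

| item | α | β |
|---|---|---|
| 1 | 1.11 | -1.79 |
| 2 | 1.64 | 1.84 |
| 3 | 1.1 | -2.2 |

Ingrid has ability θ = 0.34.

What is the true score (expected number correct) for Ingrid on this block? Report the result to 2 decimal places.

1.94

P(θ) = 1 / (1 + exp(−α(θ − β)))
P_1 = 1/(1+e^{-2.3643}) = 0.9141
P_2 = 1/(1+e^{2.4600}) = 0.0787
P_3 = 1/(1+e^{-2.7940}) = 0.9424
E[score] = 0.9141 + 0.0787 + 0.9424 = 1.9351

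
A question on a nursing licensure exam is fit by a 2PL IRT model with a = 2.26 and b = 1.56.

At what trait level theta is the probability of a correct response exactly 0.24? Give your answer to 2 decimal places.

P(theta) = 1 / (1 + exp(−a(theta − b)))
logit = ln(0.2400/0.7600) = -1.1527
theta = b + logit/(a) = 1.56 + (-1.1527)/2.2600 = 1.0500

1.05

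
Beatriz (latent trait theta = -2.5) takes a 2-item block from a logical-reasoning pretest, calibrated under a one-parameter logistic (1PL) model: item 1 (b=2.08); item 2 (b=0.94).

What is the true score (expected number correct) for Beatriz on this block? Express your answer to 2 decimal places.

P(theta) = 1 / (1 + exp(−(theta − b)))
P_1 = 1/(1+e^{4.5800}) = 0.0102
P_2 = 1/(1+e^{3.4400}) = 0.0311
E[score] = 0.0102 + 0.0311 = 0.0412

0.04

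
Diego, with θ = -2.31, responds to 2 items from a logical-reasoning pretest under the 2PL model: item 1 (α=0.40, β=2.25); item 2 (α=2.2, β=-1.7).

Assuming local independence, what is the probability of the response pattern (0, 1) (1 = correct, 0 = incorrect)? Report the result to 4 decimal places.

P(θ) = 1 / (1 + exp(−α(θ − β)))
P_1 = 1/(1+e^{1.8240}) = 0.1390
P_2 = 1/(1+e^{1.3420}) = 0.2072
L = (1−P_1) × P_2 = 0.8610 × 0.2072 = 0.17839

0.1784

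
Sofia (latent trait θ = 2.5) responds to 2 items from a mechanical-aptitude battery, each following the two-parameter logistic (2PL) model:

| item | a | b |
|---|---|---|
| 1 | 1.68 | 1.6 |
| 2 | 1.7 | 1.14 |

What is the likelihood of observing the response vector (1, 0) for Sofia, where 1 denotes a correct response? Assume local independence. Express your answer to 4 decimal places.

P(θ) = 1 / (1 + exp(−a(θ − b)))
P_1 = 1/(1+e^{-1.5120}) = 0.8194
P_2 = 1/(1+e^{-2.3120}) = 0.9099
L = P_1 × (1−P_2) = 0.8194 × 0.0901 = 0.07385

0.0739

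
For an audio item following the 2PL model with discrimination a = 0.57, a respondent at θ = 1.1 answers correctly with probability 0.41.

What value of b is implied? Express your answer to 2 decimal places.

P(θ) = 1 / (1 + exp(−a(θ − b)))
logit(0.41) = ln(0.41/0.59) = -0.3640
b = θ − logit/(a) = 1.1 − (-0.3640)/0.5700 = 1.7385

1.74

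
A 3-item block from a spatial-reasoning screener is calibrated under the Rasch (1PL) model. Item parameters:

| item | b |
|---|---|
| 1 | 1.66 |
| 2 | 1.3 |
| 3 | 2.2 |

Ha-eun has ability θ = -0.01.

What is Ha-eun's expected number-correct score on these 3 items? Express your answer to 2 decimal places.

0.47

P(θ) = 1 / (1 + exp(−(θ − b)))
P_1 = 1/(1+e^{1.6700}) = 0.1584
P_2 = 1/(1+e^{1.3100}) = 0.2125
P_3 = 1/(1+e^{2.2100}) = 0.0989
E[score] = 0.1584 + 0.2125 + 0.0989 = 0.4698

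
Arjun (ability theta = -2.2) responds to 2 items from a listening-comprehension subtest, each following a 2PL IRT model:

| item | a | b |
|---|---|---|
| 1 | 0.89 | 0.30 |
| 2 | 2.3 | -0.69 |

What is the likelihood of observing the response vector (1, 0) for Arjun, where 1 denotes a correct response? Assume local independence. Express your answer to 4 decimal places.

P(theta) = 1 / (1 + exp(−a(theta − b)))
P_1 = 1/(1+e^{2.2250}) = 0.0975
P_2 = 1/(1+e^{3.4730}) = 0.0301
L = P_1 × (1−P_2) = 0.0975 × 0.9699 = 0.09459

0.0946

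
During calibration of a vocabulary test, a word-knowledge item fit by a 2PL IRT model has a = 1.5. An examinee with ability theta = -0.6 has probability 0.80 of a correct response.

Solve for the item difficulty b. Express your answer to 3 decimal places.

P(theta) = 1 / (1 + exp(−a(theta − b)))
logit(0.80) = ln(0.80/0.20) = 1.3863
b = theta − logit/(a) = -0.6 − 1.3863/1.5000 = -1.5242

-1.524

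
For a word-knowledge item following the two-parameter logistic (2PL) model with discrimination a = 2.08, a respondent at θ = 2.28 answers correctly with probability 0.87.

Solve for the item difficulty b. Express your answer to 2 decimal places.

P(θ) = 1 / (1 + exp(−a(θ − b)))
logit(0.87) = ln(0.87/0.13) = 1.9010
b = θ − logit/(a) = 2.28 − 1.9010/2.0800 = 1.3661

1.37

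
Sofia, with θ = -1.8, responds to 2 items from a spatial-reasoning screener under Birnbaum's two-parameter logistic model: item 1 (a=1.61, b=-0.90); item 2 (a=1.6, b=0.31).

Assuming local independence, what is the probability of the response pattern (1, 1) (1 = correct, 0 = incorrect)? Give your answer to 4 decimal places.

0.0063

P(θ) = 1 / (1 + exp(−a(θ − b)))
P_1 = 1/(1+e^{1.4490}) = 0.1902
P_2 = 1/(1+e^{3.3760}) = 0.0331
L = P_1 × P_2 = 0.1902 × 0.0331 = 0.00629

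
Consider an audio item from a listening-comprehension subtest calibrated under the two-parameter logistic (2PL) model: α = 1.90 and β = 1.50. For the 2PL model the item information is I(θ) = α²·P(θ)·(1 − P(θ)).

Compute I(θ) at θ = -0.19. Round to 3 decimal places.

P = 1/(1+e^{3.2110}) = 0.0388
P(1−P) = 0.0388 × 0.9612 = 0.0373
I = α² × P(1−P) = 1.90² × 0.0373 = 0.13448

0.134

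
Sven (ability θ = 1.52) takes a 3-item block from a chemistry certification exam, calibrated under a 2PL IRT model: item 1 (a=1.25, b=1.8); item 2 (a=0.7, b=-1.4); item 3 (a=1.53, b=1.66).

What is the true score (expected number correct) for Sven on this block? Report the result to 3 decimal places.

P(θ) = 1 / (1 + exp(−a(θ − b)))
P_1 = 1/(1+e^{0.3500}) = 0.4134
P_2 = 1/(1+e^{-2.0440}) = 0.8853
P_3 = 1/(1+e^{0.2142}) = 0.4467
E[score] = 0.4134 + 0.8853 + 0.4467 = 1.7454

1.745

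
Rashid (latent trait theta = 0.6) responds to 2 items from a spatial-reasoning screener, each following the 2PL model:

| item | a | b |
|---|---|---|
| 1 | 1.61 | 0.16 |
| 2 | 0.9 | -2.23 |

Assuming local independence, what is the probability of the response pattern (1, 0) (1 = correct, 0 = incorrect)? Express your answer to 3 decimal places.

0.049

P(theta) = 1 / (1 + exp(−a(theta − b)))
P_1 = 1/(1+e^{-0.7084}) = 0.6700
P_2 = 1/(1+e^{-2.5470}) = 0.9274
L = P_1 × (1−P_2) = 0.6700 × 0.0726 = 0.04866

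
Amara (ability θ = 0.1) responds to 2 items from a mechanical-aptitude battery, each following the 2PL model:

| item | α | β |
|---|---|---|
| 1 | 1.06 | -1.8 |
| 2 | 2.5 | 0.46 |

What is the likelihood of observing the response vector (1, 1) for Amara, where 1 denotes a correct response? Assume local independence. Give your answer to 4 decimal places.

0.2550

P(θ) = 1 / (1 + exp(−α(θ − β)))
P_1 = 1/(1+e^{-2.0140}) = 0.8823
P_2 = 1/(1+e^{0.9000}) = 0.2891
L = P_1 × P_2 = 0.8823 × 0.2891 = 0.25502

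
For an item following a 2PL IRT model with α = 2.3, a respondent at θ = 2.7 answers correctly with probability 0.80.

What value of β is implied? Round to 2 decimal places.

P(θ) = 1 / (1 + exp(−α(θ − β)))
logit(0.80) = ln(0.80/0.20) = 1.3863
β = θ − logit/(α) = 2.7 − 1.3863/2.3000 = 2.0973

2.10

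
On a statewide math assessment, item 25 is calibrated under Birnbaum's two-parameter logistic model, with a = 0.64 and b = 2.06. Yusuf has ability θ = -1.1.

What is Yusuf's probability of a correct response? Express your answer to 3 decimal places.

0.117

P(θ) = 1 / (1 + exp(−a(θ − b)))
Exponent: 0.64 × (-1.1 − 2.06) = -2.0224
1/(1 + e^{2.0224}) = 0.1169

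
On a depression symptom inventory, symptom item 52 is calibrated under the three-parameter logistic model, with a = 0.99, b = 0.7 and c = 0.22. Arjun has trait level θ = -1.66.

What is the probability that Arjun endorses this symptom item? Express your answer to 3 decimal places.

P(θ) = c + (1 − c) · 1 / (1 + exp(−a(θ − b)))
Exponent: 0.99 × (-1.66 − 0.7) = -2.3364
1/(1 + e^{2.3364}) = 0.0882
P = 0.22 + 0.78 × 0.0882 = 0.2888

0.289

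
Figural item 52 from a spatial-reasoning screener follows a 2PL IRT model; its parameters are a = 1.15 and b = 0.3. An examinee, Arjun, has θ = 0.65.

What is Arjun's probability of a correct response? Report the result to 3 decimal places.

0.599

P(θ) = 1 / (1 + exp(−a(θ − b)))
Exponent: 1.15 × (0.65 − 0.3) = 0.4025
1/(1 + e^{-0.4025}) = 0.5993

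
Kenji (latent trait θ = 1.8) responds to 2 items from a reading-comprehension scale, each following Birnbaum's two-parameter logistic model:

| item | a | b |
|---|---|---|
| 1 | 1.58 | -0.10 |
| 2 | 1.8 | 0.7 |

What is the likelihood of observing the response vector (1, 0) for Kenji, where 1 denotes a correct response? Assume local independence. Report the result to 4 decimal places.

P(θ) = 1 / (1 + exp(−a(θ − b)))
P_1 = 1/(1+e^{-3.0020}) = 0.9527
P_2 = 1/(1+e^{-1.9800}) = 0.8787
L = P_1 × (1−P_2) = 0.9527 × 0.1213 = 0.11558

0.1156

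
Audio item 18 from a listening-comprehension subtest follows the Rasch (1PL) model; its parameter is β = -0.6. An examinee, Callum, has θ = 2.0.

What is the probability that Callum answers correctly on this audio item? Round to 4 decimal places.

0.9309

P(θ) = 1 / (1 + exp(−(θ − β)))
Exponent: (2.0 − (-0.6)) = 2.6000
1/(1 + e^{-2.6000}) = 0.9309
P = 0.9309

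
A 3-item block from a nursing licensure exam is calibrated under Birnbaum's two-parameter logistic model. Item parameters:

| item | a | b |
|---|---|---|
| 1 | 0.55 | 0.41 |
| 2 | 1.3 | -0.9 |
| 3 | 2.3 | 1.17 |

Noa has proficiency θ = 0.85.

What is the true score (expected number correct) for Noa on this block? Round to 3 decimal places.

P(θ) = 1 / (1 + exp(−a(θ − b)))
P_1 = 1/(1+e^{-0.2420}) = 0.5602
P_2 = 1/(1+e^{-2.2750}) = 0.9068
P_3 = 1/(1+e^{0.7360}) = 0.3239
E[score] = 0.5602 + 0.9068 + 0.3239 = 1.7909

1.791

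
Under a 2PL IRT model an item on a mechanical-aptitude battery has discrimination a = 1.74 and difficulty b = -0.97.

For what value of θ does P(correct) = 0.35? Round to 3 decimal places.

P(θ) = 1 / (1 + exp(−a(θ − b)))
logit = ln(0.3500/0.6500) = -0.6190
θ = b + logit/(a) = -0.97 + (-0.6190)/1.7400 = -1.3258

-1.326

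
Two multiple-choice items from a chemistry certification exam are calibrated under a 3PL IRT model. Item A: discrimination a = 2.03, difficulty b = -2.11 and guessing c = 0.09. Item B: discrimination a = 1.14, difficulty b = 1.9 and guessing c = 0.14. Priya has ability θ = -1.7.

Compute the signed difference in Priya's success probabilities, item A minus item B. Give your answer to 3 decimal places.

0.570

P(θ) = c + (1 − c) · 1 / (1 + exp(−a(θ − b)))
P_A = 0.7241
P_B = 0.1540
P_A − P_B = 0.5702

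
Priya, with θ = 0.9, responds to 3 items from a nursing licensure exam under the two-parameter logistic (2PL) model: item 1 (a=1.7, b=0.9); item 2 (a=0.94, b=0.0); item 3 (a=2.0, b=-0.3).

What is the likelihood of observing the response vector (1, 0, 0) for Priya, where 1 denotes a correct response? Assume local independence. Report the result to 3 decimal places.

0.012

P(θ) = 1 / (1 + exp(−a(θ − b)))
P_1 = 1/(1+e^{0.0000}) = 0.5000
P_2 = 1/(1+e^{-0.8460}) = 0.6997
P_3 = 1/(1+e^{-2.4000}) = 0.9168
L = P_1 × (1−P_2) × (1−P_3) = 0.5000 × 0.3003 × 0.0832 = 0.01249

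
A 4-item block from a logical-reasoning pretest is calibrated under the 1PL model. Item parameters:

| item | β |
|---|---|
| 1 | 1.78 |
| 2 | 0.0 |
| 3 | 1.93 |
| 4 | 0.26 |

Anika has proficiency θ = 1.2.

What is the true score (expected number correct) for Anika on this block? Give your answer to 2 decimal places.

2.17

P(θ) = 1 / (1 + exp(−(θ − β)))
P_1 = 1/(1+e^{0.5800}) = 0.3589
P_2 = 1/(1+e^{-1.2000}) = 0.7685
P_3 = 1/(1+e^{0.7300}) = 0.3252
P_4 = 1/(1+e^{-0.9400}) = 0.7191
E[score] = 0.3589 + 0.7685 + 0.3252 + 0.7191 = 2.1718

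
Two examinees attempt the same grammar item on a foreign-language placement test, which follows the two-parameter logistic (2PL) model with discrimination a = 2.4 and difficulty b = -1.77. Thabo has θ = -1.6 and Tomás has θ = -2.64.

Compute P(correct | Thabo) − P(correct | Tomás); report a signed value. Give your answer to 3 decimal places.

P(θ) = 1 / (1 + exp(−a(θ − b)))
P(Thabo) = 0.6006  [exponent 0.4080]
P(Tomás) = 0.1103  [exponent -2.0880]
Difference = 0.6006 − 0.1103 = 0.4903

0.490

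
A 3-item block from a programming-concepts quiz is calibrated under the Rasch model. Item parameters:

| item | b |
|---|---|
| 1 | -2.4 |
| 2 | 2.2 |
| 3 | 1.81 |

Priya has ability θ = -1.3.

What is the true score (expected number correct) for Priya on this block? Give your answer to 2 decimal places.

0.82

P(θ) = 1 / (1 + exp(−(θ − b)))
P_1 = 1/(1+e^{-1.1000}) = 0.7503
P_2 = 1/(1+e^{3.5000}) = 0.0293
P_3 = 1/(1+e^{3.1100}) = 0.0427
E[score] = 0.7503 + 0.0293 + 0.0427 = 0.8223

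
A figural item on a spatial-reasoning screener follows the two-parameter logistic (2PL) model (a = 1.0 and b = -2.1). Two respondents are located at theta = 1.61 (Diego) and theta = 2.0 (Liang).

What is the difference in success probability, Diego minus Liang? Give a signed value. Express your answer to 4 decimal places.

-0.0076

P(theta) = 1 / (1 + exp(−a(theta − b)))
P(Diego) = 0.9761  [exponent 3.7100]
P(Liang) = 0.9837  [exponent 4.1000]
Difference = 0.9761 − 0.9837 = -0.0076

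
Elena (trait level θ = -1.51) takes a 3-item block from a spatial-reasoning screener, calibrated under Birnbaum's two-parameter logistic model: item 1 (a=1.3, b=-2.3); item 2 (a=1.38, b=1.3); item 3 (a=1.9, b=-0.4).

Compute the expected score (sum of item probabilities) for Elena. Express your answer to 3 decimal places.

P(θ) = 1 / (1 + exp(−a(θ − b)))
P_1 = 1/(1+e^{-1.0270}) = 0.7363
P_2 = 1/(1+e^{3.8778}) = 0.0203
P_3 = 1/(1+e^{2.1090}) = 0.1082
E[score] = 0.7363 + 0.0203 + 0.1082 = 0.8648

0.865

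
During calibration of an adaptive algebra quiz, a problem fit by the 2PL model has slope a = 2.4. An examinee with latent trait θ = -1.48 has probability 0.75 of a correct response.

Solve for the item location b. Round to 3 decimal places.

-1.938

P(θ) = 1 / (1 + exp(−a(θ − b)))
logit(0.75) = ln(0.75/0.25) = 1.0986
b = θ − logit/(a) = -1.48 − 1.0986/2.4000 = -1.9378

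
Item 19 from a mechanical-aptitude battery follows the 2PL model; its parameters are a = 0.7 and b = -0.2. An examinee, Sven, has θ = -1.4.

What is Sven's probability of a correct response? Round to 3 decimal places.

P(θ) = 1 / (1 + exp(−a(θ − b)))
Exponent: 0.7 × (-1.4 − (-0.2)) = -0.8400
1/(1 + e^{0.8400}) = 0.3015

0.302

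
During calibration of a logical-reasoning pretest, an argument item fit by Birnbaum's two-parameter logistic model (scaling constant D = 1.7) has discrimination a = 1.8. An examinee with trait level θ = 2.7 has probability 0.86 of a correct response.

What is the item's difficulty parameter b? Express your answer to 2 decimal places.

P(θ) = 1 / (1 + exp(−D·a(θ − b)))
logit(0.86) = ln(0.86/0.14) = 1.8153
b = θ − logit/(1.7·a) = 2.7 − 1.8153/3.0600 = 2.1068

2.11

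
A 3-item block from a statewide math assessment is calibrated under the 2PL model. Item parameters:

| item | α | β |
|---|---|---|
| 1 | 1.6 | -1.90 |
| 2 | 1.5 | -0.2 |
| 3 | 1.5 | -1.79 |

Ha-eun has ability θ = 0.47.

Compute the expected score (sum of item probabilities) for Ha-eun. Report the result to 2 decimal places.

P(θ) = 1 / (1 + exp(−α(θ − β)))
P_1 = 1/(1+e^{-3.7920}) = 0.9779
P_2 = 1/(1+e^{-1.0050}) = 0.7320
P_3 = 1/(1+e^{-3.3900}) = 0.9674
E[score] = 0.9779 + 0.7320 + 0.9674 = 2.6774

2.68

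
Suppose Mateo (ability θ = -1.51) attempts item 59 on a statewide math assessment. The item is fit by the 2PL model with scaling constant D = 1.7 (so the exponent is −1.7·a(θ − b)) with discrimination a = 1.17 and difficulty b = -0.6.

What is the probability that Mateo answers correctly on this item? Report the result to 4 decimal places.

0.1406

P(θ) = 1 / (1 + exp(−D·a(θ − b)))
Exponent: 1.7 × 1.17 × (-1.51 − (-0.6)) = -1.8100
1/(1 + e^{1.8100}) = 0.1406
P = 0.1406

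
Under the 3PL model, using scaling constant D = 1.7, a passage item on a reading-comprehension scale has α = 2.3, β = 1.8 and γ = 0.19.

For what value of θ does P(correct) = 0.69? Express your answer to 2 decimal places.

P(θ) = γ + (1 − γ) · 1 / (1 + exp(−D·α(θ − β)))
Remove guessing floor: (0.69 − 0.19)/(1 − 0.19) = 0.6173
logit = ln(0.6173/0.3827) = 0.4780
θ = β + logit/(1.7·α) = 1.8 + 0.4780/3.9100 = 1.9223

1.92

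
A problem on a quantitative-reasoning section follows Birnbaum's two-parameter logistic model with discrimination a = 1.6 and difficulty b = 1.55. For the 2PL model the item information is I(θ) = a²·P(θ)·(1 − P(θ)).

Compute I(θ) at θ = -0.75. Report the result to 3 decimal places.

P = 1/(1+e^{3.6800}) = 0.0246
P(1−P) = 0.0246 × 0.9754 = 0.0240
I = a² × P(1−P) = 1.6² × 0.0240 = 0.06143

0.061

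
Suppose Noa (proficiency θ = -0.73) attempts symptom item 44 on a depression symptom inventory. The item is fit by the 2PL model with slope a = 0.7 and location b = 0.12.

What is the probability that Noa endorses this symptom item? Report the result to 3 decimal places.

0.355

P(θ) = 1 / (1 + exp(−a(θ − b)))
Exponent: 0.7 × (-0.73 − 0.12) = -0.5950
1/(1 + e^{0.5950}) = 0.3555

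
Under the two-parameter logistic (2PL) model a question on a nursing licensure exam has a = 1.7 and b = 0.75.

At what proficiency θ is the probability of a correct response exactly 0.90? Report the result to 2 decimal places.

P(θ) = 1 / (1 + exp(−a(θ − b)))
logit = ln(0.9000/0.1000) = 2.1972
θ = b + logit/(a) = 0.75 + 2.1972/1.7000 = 2.0425

2.04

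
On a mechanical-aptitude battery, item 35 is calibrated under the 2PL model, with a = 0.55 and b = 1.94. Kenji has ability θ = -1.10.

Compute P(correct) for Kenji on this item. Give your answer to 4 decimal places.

P(θ) = 1 / (1 + exp(−a(θ − b)))
Exponent: 0.55 × (-1.10 − 1.94) = -1.6720
1/(1 + e^{1.6720}) = 0.1582

0.1582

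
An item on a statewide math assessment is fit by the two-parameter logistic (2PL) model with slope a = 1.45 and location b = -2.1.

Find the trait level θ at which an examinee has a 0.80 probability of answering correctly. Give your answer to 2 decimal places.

-1.14

P(θ) = 1 / (1 + exp(−a(θ − b)))
logit = ln(0.8000/0.2000) = 1.3863
θ = b + logit/(a) = -2.1 + 1.3863/1.4500 = -1.1439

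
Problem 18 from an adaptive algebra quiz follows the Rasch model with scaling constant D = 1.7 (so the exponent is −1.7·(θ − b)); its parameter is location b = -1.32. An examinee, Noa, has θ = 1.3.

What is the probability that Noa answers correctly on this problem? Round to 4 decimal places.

P(θ) = 1 / (1 + exp(−D·(θ − b)))
Exponent: 1.7 × (1.3 − (-1.32)) = 4.4540
1/(1 + e^{-4.4540}) = 0.9885
P = 0.9885

0.9885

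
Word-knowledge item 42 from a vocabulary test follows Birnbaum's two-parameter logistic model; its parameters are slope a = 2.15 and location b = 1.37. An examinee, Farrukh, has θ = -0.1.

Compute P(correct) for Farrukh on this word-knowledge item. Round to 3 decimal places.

P(θ) = 1 / (1 + exp(−a(θ − b)))
Exponent: 2.15 × (-0.1 − 1.37) = -3.1605
1/(1 + e^{3.1605}) = 0.0407

0.041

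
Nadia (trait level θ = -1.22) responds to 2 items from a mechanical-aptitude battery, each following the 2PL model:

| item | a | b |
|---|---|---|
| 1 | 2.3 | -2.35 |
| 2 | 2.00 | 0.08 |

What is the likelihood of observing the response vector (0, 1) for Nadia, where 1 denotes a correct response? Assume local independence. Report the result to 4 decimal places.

P(θ) = 1 / (1 + exp(−a(θ − b)))
P_1 = 1/(1+e^{-2.5990}) = 0.9308
P_2 = 1/(1+e^{2.6000}) = 0.0691
L = (1−P_1) × P_2 = 0.0692 × 0.0691 = 0.00478

0.0048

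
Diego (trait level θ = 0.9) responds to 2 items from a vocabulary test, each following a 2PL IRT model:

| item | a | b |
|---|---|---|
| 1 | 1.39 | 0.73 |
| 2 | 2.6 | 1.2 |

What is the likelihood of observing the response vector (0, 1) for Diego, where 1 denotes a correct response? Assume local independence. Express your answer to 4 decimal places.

0.1387

P(θ) = 1 / (1 + exp(−a(θ − b)))
P_1 = 1/(1+e^{-0.2363}) = 0.5588
P_2 = 1/(1+e^{0.7800}) = 0.3143
L = (1−P_1) × P_2 = 0.4412 × 0.3143 = 0.13868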